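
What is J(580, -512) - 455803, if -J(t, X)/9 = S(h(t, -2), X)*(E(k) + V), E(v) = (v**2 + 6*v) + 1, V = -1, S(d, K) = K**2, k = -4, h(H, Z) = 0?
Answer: 18418565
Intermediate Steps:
E(v) = 1 + v**2 + 6*v
J(t, X) = 72*X**2 (J(t, X) = -9*X**2*((1 + (-4)**2 + 6*(-4)) - 1) = -9*X**2*((1 + 16 - 24) - 1) = -9*X**2*(-7 - 1) = -9*X**2*(-8) = -(-72)*X**2 = 72*X**2)
J(580, -512) - 455803 = 72*(-512)**2 - 455803 = 72*262144 - 455803 = 18874368 - 455803 = 18418565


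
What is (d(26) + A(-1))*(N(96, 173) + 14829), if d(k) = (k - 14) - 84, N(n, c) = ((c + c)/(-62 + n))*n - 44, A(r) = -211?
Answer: -75830699/17 ≈ -4.4606e+6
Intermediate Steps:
N(n, c) = -44 + 2*c*n/(-62 + n) (N(n, c) = ((2*c)/(-62 + n))*n - 44 = (2*c/(-62 + n))*n - 44 = 2*c*n/(-62 + n) - 44 = -44 + 2*c*n/(-62 + n))
d(k) = -98 + k (d(k) = (-14 + k) - 84 = -98 + k)
(d(26) + A(-1))*(N(96, 173) + 14829) = ((-98 + 26) - 211)*(2*(1364 - 22*96 + 173*96)/(-62 + 96) + 14829) = (-72 - 211)*(2*(1364 - 2112 + 16608)/34 + 14829) = -283*(2*(1/34)*15860 + 14829) = -283*(15860/17 + 14829) = -283*267953/17 = -75830699/17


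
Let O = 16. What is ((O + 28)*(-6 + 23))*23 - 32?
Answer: 17172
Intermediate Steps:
((O + 28)*(-6 + 23))*23 - 32 = ((16 + 28)*(-6 + 23))*23 - 32 = (44*17)*23 - 32 = 748*23 - 32 = 17204 - 32 = 17172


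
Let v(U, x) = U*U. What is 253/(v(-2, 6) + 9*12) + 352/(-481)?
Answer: 82269/53872 ≈ 1.5271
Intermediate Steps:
v(U, x) = U²
253/(v(-2, 6) + 9*12) + 352/(-481) = 253/((-2)² + 9*12) + 352/(-481) = 253/(4 + 108) + 352*(-1/481) = 253/112 - 352/481 = 82269/53872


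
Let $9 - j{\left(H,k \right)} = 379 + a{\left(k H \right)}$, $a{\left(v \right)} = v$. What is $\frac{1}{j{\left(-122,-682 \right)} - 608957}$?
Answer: $- \frac{1}{692531} \approx -1.444 \cdot 10^{-6}$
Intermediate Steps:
$j{\left(H,k \right)} = -370 - H k$ ($j{\left(H,k \right)} = 9 - \left(379 + k H\right) = 9 - \left(379 + H k\right) = -370 - H k$)
$\frac{1}{j{\left(-122,-682 \right)} - 608957} = \frac{1}{\left(-370 - \left(-122\right) \left(-682\right)\right) - 608957} = \frac{1}{\left(-370 - 83204\right) - 608957} = \frac{1}{-83574 - 608957} = \frac{1}{-692531} = - \frac{1}{692531}$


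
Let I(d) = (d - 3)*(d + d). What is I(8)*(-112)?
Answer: -8960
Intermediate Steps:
I(d) = 2*d*(-3 + d) (I(d) = (-3 + d)*(2*d) = 2*d*(-3 + d))
I(8)*(-112) = (2*8*(-3 + 8))*(-112) = (2*8*5)*(-112) = 80*(-112) = -8960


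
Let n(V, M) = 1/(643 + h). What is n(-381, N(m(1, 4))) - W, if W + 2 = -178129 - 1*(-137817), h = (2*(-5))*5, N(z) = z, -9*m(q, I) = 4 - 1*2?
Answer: 23906203/593 ≈ 40314.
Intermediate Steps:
m(q, I) = -2/9 (m(q, I) = -(4 - 1*2)/9 = -(4 - 2)/9 = -1/9*2 = -2/9)
h = -50 (h = -10*5 = -50)
n(V, M) = 1/593 (n(V, M) = 1/(643 - 50) = 1/593)
W = -40314 (W = -2 + (-178129 - 1*(-137817)) = -2 + (-178129 + 137817) = -2 - 40312 = -40314)
n(-381, N(m(1, 4))) - W = 1/593 - 1*(-40314) = 1/593 + 40314 = 23906203/593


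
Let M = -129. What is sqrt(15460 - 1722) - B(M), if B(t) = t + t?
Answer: 258 + sqrt(13738) ≈ 375.21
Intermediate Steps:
B(t) = 2*t
sqrt(15460 - 1722) - B(M) = sqrt(15460 - 1722) - 2*(-129) = sqrt(13738) - 1*(-258) = sqrt(13738) + 258 = 258 + sqrt(13738)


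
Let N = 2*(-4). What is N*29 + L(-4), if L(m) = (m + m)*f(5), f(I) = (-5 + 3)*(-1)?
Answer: -248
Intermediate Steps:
f(I) = 2 (f(I) = -2*(-1) = 2)
N = -8
L(m) = 4*m (L(m) = (m + m)*2 = (2*m)*2 = 4*m)
N*29 + L(-4) = -8*29 + 4*(-4) = -232 - 16 = -248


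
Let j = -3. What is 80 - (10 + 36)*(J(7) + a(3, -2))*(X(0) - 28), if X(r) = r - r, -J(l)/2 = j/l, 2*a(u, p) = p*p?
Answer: 3760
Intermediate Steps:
a(u, p) = p²/2 (a(u, p) = (p*p)/2 = p²/2)
J(l) = 6/l (J(l) = -(-6)/l = 6/l)
X(r) = 0
80 - (10 + 36)*(J(7) + a(3, -2))*(X(0) - 28) = 80 - (10 + 36)*(6/7 + (½)*(-2)²)*(0 - 28) = 80 - 46*(6*(⅐) + (½)*4)*(-28) = 80 - 46*(6/7 + 2)*(-28) = 80 - 46*(20/7)*(-28) = 80 - 920*(-28)/7 = 80 - 1*(-3680) = 80 + 3680 = 3760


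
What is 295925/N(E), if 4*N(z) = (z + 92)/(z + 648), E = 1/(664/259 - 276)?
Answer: 54321296253700/6515181 ≈ 8.3376e+6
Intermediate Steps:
E = -259/70820 (E = 1/(664*(1/259) - 276) = 1/(664/259 - 276) = 1/(-70820/259) = -259/70820 ≈ -0.0036572)
N(z) = (92 + z)/(4*(648 + z)) (N(z) = ((z + 92)/(z + 648))/4 = ((92 + z)/(648 + z))/4 = (92 + z)/(4*(648 + z)))
295925/N(E) = 295925/(((92 - 259/70820)/(4*(648 - 259/70820)))) = 295925/(((¼)*(6515181/70820)/(45891101/70820))) = 295925/(((¼)*(70820/45891101)*(6515181/70820))) = 295925/(6515181/183564404) = 295925*(183564404/6515181) = 54321296253700/6515181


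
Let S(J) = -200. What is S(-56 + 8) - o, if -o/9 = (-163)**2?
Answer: 238921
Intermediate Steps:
o = -239121 (o = -9*(-163)**2 = -9*26569 = -239121)
S(-56 + 8) - o = -200 - 1*(-239121) = -200 + 239121 = 238921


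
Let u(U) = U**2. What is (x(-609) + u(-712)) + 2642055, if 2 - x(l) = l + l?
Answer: 3150219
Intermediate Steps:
x(l) = 2 - 2*l (x(l) = 2 - (l + l) = 2 - 2*l)
(x(-609) + u(-712)) + 2642055 = ((2 - 2*(-609)) + (-712)**2) + 2642055 = ((2 + 1218) + 506944) + 2642055 = (1220 + 506944) + 2642055 = 508164 + 2642055 = 3150219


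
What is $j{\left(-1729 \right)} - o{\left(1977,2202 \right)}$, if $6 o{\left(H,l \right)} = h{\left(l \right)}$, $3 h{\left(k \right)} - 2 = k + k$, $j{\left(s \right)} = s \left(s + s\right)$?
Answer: $\frac{53807735}{9} \approx 5.9786 \cdot 10^{6}$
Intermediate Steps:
$j{\left(s \right)} = 2 s^{2}$ ($j{\left(s \right)} = s 2 s = 2 s^{2}$)
$h{\left(k \right)} = \frac{2}{3} + \frac{2 k}{3}$ ($h{\left(k \right)} = \frac{2}{3} + \frac{k + k}{3} = \frac{2}{3} + \frac{2 k}{3}$)
$o{\left(H,l \right)} = \frac{1}{9} + \frac{l}{9}$ ($o{\left(H,l \right)} = \frac{\frac{2}{3} + \frac{2 l}{3}}{6} = \frac{1}{9} + \frac{l}{9}$)
$j{\left(-1729 \right)} - o{\left(1977,2202 \right)} = 2 \left(-1729\right)^{2} - \left(\frac{1}{9} + \frac{1}{9} \cdot 2202\right) = 2 \cdot 2989441 - \left(\frac{1}{9} + \frac{734}{3}\right) = 5978882 - \frac{2203}{9} = \frac{53807735}{9}$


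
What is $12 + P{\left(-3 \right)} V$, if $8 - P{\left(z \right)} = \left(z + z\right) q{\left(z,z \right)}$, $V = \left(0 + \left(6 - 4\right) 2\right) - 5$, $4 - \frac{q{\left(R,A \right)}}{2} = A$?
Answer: $-80$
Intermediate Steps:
$q{\left(R,A \right)} = 8 - 2 A$
$V = -1$ ($V = \left(0 + 2 \cdot 2\right) - 5 = \left(0 + 4\right) - 5 = 4 - 5 = -1$)
$P{\left(z \right)} = 8 - 2 z \left(8 - 2 z\right)$ ($P{\left(z \right)} = 8 - \left(z + z\right) \left(8 - 2 z\right) = 8 - 2 z \left(8 - 2 z\right)$)
$12 + P{\left(-3 \right)} V = 12 + \left(8 + 4 \left(-3\right) \left(-4 - 3\right)\right) \left(-1\right) = 12 + \left(8 + 4 \left(-3\right) \left(-7\right)\right) \left(-1\right) = 12 + \left(8 + 84\right) \left(-1\right) = 12 + 92 \left(-1\right) = 12 - 92 = -80$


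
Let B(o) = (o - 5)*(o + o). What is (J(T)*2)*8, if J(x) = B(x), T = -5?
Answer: 1600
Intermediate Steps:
B(o) = 2*o*(-5 + o) (B(o) = (-5 + o)*(2*o) = 2*o*(-5 + o))
J(x) = 2*x*(-5 + x)
(J(T)*2)*8 = ((2*(-5)*(-5 - 5))*2)*8 = ((2*(-5)*(-10))*2)*8 = (100*2)*8 = 200*8 = 1600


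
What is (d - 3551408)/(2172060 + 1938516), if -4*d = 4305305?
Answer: -18510937/16442304 ≈ -1.1258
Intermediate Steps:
d = -4305305/4 (d = -¼*4305305 = -4305305/4 ≈ -1.0763e+6)
(d - 3551408)/(2172060 + 1938516) = (-4305305/4 - 3551408)/(2172060 + 1938516) = -18510937/4/4110576 = -18510937/4*1/4110576 = -18510937/16442304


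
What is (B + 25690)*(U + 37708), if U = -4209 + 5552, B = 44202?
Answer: 2729352492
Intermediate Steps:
U = 1343
(B + 25690)*(U + 37708) = (44202 + 25690)*(1343 + 37708) = 69892*39051 = 2729352492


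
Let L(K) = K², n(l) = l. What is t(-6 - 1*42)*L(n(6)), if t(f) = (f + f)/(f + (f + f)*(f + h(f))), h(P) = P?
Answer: -72/191 ≈ -0.37696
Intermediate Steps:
t(f) = 2*f/(f + 4*f²) (t(f) = (f + f)/(f + (f + f)*(f + f)) = (2*f)/(f + (2*f)*(2*f)) = (2*f)/(f + 4*f²) = 2*f/(f + 4*f²))
t(-6 - 1*42)*L(n(6)) = (2/(1 + 4*(-6 - 1*42)))*6² = (2/(1 + 4*(-6 - 42)))*36 = (2/(1 + 4*(-48)))*36 = (2/(1 - 192))*36 = (2/(-191))*36 = (2*(-1/191))*36 = -2/191*36 = -72/191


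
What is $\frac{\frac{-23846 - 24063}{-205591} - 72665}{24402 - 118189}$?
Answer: $\frac{14939222106}{19281763117} \approx 0.77479$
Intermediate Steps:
$\frac{\frac{-23846 - 24063}{-205591} - 72665}{24402 - 118189} = \frac{\left(-47909\right) \left(- \frac{1}{205591}\right) - 72665}{-93787} = \left(\frac{47909}{205591} - 72665\right) \left(- \frac{1}{93787}\right) = \left(- \frac{14939222106}{205591}\right) \left(- \frac{1}{93787}\right) = \frac{14939222106}{19281763117}$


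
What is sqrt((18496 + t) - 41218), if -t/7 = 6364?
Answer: 31*I*sqrt(70) ≈ 259.36*I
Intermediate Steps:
t = -44548 (t = -7*6364 = -44548)
sqrt((18496 + t) - 41218) = sqrt((18496 - 44548) - 41218) = sqrt(-26052 - 41218) = sqrt(-67270) = 31*I*sqrt(70)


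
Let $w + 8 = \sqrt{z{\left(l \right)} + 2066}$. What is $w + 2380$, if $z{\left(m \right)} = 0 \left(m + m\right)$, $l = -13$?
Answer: $2372 + \sqrt{2066} \approx 2417.5$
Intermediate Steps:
$z{\left(m \right)} = 0$ ($z{\left(m \right)} = 0 \cdot 2 m = 0$)
$w = -8 + \sqrt{2066}$ ($w = -8 + \sqrt{0 + 2066} = -8 + \sqrt{2066} \approx 37.453$)
$w + 2380 = \left(-8 + \sqrt{2066}\right) + 2380 = 2372 + \sqrt{2066}$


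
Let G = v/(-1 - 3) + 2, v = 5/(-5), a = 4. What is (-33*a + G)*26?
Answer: -6747/2 ≈ -3373.5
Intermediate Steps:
v = -1 (v = 5*(-⅕) = -1)
G = 9/4 (G = -1/(-1 - 3) + 2 = -1/(-4) + 2 = -1*(-¼) + 2 = ¼ + 2 = 9/4 ≈ 2.2500)
(-33*a + G)*26 = (-33*4 + 9/4)*26 = (-132 + 9/4)*26 = -519/4*26 = -6747/2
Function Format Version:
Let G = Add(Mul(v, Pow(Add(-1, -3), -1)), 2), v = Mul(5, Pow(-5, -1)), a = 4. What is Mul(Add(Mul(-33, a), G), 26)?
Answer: Rational(-6747, 2) ≈ -3373.5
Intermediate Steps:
v = -1 (v = Mul(5, Rational(-1, 5)) = -1)
G = Rational(9, 4) (G = Add(Mul(-1, Pow(Add(-1, -3), -1)), 2) = Add(Mul(-1, Pow(-4, -1)), 2) = Add(Mul(-1, Rational(-1, 4)), 2) = Add(Rational(1, 4), 2) = Rational(9, 4) ≈ 2.2500)
Mul(Add(Mul(-33, a), G), 26) = Mul(Add(Mul(-33, 4), Rational(9, 4)), 26) = Mul(Add(-132, Rational(9, 4)), 26) = Mul(Rational(-519, 4), 26) = Rational(-6747, 2)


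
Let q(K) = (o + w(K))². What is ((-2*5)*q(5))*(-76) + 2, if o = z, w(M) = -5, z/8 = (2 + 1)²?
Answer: 3411642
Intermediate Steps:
z = 72 (z = 8*(2 + 1)² = 8*3² = 8*9 = 72)
o = 72
q(K) = 4489 (q(K) = (72 - 5)² = 67² = 4489)
((-2*5)*q(5))*(-76) + 2 = (-2*5*4489)*(-76) + 2 = -10*4489*(-76) + 2 = -44890*(-76) + 2 = 3411640 + 2 = 3411642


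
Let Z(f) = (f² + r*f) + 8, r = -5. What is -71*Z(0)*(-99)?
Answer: 56232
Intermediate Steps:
Z(f) = 8 + f² - 5*f (Z(f) = (f² - 5*f) + 8 = 8 + f² - 5*f)
-71*Z(0)*(-99) = -71*(8 + 0² - 5*0)*(-99) = -71*(8 + 0 + 0)*(-99) = -71*8*(-99) = -568*(-99) = 56232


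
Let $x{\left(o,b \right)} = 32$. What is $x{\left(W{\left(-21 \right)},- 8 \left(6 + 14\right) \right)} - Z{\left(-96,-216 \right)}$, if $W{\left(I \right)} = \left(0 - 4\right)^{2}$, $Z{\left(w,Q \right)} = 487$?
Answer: $-455$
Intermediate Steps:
$W{\left(I \right)} = 16$ ($W{\left(I \right)} = \left(-4\right)^{2} = 16$)
$x{\left(W{\left(-21 \right)},- 8 \left(6 + 14\right) \right)} - Z{\left(-96,-216 \right)} = 32 - 487 = -455$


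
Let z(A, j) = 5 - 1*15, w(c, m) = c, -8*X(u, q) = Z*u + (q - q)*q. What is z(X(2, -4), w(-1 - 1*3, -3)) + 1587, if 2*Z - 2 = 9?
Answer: 1577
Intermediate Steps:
Z = 11/2 (Z = 1 + (½)*9 = 1 + 9/2 = 11/2 ≈ 5.5000)
X(u, q) = -11*u/16 (X(u, q) = -(11*u/2 + (q - q)*q)/8 = -(11*u/2 + 0*q)/8 = -(11*u/2 + 0)/8 = -11*u/16)
z(A, j) = -10 (z(A, j) = 5 - 15 = -10)
z(X(2, -4), w(-1 - 1*3, -3)) + 1587 = -10 + 1587 = 1577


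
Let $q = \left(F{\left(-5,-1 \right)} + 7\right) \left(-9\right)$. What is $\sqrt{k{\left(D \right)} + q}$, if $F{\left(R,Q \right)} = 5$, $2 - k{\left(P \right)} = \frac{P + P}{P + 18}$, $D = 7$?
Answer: $\frac{6 i \sqrt{74}}{5} \approx 10.323 i$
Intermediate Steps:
$k{\left(P \right)} = 2 - \frac{2 P}{18 + P}$ ($k{\left(P \right)} = 2 - \frac{P + P}{P + 18} = 2 - \frac{2 P}{18 + P}$)
$q = -108$ ($q = \left(5 + 7\right) \left(-9\right) = 12 \left(-9\right) = -108$)
$\sqrt{k{\left(D \right)} + q} = \sqrt{\frac{36}{18 + 7} - 108} = \sqrt{\frac{36}{25} - 108} = \sqrt{- \frac{2664}{25}} = \frac{6 i \sqrt{74}}{5}$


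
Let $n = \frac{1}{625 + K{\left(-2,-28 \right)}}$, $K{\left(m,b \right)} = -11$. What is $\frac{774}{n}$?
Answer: $475236$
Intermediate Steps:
$n = \frac{1}{614}$ ($n = \frac{1}{625 - 11} = \frac{1}{614} \approx 0.0016287$)
$\frac{774}{n} = 774 \frac{1}{\frac{1}{614}} = 774 \cdot 614 = 475236$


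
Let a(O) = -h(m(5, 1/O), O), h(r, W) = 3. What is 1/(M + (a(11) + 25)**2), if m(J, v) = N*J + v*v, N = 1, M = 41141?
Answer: 1/41625 ≈ 2.4024e-5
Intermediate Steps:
m(J, v) = J + v**2 (m(J, v) = 1*J + v*v = J + v**2)
a(O) = -3 (a(O) = -1*3 = -3)
1/(M + (a(11) + 25)**2) = 1/(41141 + (-3 + 25)**2) = 1/(41141 + 22**2) = 1/(41141 + 484) = 1/41625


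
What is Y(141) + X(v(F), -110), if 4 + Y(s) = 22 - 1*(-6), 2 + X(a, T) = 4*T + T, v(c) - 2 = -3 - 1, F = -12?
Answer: -528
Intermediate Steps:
v(c) = -2 (v(c) = 2 + (-3 - 1) = 2 - 4 = -2)
X(a, T) = -2 + 5*T (X(a, T) = -2 + (4*T + T) = -2 + 5*T)
Y(s) = 24 (Y(s) = -4 + (22 - 1*(-6)) = -4 + (22 + 6) = -4 + 28 = 24)
Y(141) + X(v(F), -110) = 24 + (-2 + 5*(-110)) = 24 + (-2 - 550) = 24 - 552 = -528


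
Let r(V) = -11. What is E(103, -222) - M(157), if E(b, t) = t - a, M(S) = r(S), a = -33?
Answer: -178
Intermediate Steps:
M(S) = -11
E(b, t) = 33 + t (E(b, t) = t - 1*(-33) = t + 33 = 33 + t)
E(103, -222) - M(157) = (33 - 222) - 1*(-11) = -189 + 11 = -178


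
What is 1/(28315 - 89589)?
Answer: -1/61274 ≈ -1.6320e-5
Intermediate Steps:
1/(28315 - 89589) = 1/(-61274) = -1/61274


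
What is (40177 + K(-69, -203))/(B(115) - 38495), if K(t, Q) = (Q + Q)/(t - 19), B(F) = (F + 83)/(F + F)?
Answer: -203318965/194780344 ≈ -1.0438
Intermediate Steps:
B(F) = (83 + F)/(2*F) (B(F) = (83 + F)/((2*F)) = (83 + F)*(1/(2*F)) = (83 + F)/(2*F))
K(t, Q) = 2*Q/(-19 + t) (K(t, Q) = (2*Q)/(-19 + t) = 2*Q/(-19 + t))
(40177 + K(-69, -203))/(B(115) - 38495) = (40177 + 2*(-203)/(-19 - 69))/((½)*(83 + 115)/115 - 38495) = (40177 + 2*(-203)/(-88))/((½)*(1/115)*198 - 38495) = (40177 + 2*(-203)*(-1/88))/(99/115 - 38495) = (40177 + 203/44)/(-4426826/115) = (1767991/44)*(-115/4426826) = -203318965/194780344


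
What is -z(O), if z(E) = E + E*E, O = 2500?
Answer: -6252500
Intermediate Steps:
z(E) = E + E²
-z(O) = -2500*(1 + 2500) = -2500*2501 = -1*6252500 = -6252500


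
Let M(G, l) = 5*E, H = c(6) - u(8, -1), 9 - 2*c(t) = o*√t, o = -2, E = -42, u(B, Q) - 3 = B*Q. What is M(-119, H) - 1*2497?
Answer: -2707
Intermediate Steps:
u(B, Q) = 3 + B*Q
c(t) = 9/2 + √t (c(t) = 9/2 - (-1)*√t = 9/2 + √t)
H = 19/2 + √6 (H = (9/2 + √6) - (3 + 8*(-1)) = (9/2 + √6) - (3 - 8) = (9/2 + √6) - 1*(-5) = (9/2 + √6) + 5 = 19/2 + √6 ≈ 11.949)
M(G, l) = -210 (M(G, l) = 5*(-42) = -210)
M(-119, H) - 1*2497 = -210 - 1*2497 = -210 - 2497 = -2707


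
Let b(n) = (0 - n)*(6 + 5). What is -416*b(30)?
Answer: 137280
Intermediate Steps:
b(n) = -11*n (b(n) = -n*11 = -11*n)
-416*b(30) = -(-4576)*30 = -416*(-330) = 137280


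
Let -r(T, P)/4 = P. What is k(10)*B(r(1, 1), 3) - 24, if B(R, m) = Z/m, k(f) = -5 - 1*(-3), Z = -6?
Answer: -20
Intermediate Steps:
r(T, P) = -4*P
k(f) = -2 (k(f) = -5 + 3 = -2)
B(R, m) = -6/m
k(10)*B(r(1, 1), 3) - 24 = -(-12)/3 - 24 = -2*(-2) - 24 = 4 - 24 = -20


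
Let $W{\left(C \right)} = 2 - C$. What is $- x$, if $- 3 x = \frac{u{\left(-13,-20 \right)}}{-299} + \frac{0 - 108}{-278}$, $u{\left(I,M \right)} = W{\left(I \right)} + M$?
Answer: $\frac{16841}{124683} \approx 0.13507$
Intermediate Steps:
$u{\left(I,M \right)} = 2 + M - I$ ($u{\left(I,M \right)} = \left(2 - I\right) + M = 2 + M - I$)
$x = - \frac{16841}{124683}$ ($x = - \frac{\frac{2 - 20 - -13}{-299} + \frac{0 - 108}{-278}}{3} = - \frac{\left(2 - 20 + 13\right) \left(- \frac{1}{299}\right) + \left(0 - 108\right) \left(- \frac{1}{278}\right)}{3} = - \frac{\left(-5\right) \left(- \frac{1}{299}\right) - - \frac{54}{139}}{3} = - \frac{\frac{5}{299} + \frac{54}{139}}{3} = \left(- \frac{1}{3}\right) \frac{16841}{41561} = - \frac{16841}{124683} \approx -0.13507$)
$- x = \left(-1\right) \left(- \frac{16841}{124683}\right) = \frac{16841}{124683}$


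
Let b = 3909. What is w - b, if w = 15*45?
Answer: -3234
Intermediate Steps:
w = 675
w - b = 675 - 1*3909 = 675 - 3909 = -3234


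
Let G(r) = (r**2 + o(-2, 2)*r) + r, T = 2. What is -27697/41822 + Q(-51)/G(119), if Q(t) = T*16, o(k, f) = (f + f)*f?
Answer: -6570975/9953636 ≈ -0.66016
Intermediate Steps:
o(k, f) = 2*f**2 (o(k, f) = (2*f)*f = 2*f**2)
G(r) = r**2 + 9*r (G(r) = (r**2 + (2*2**2)*r) + r = (r**2 + (2*4)*r) + r = (r**2 + 8*r) + r = r**2 + 9*r)
Q(t) = 32 (Q(t) = 2*16 = 32)
-27697/41822 + Q(-51)/G(119) = -27697/41822 + 32/((119*(9 + 119))) = -27697*1/41822 + 32/((119*128)) = -27697/41822 + 32/15232 = -27697/41822 + 32*(1/15232) = -27697/41822 + 1/476 = -6570975/9953636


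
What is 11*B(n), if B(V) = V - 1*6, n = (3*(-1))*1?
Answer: -99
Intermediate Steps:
n = -3 (n = -3*1 = -3)
B(V) = -6 + V (B(V) = V - 6 = -6 + V)
11*B(n) = 11*(-6 - 3) = 11*(-9) = -99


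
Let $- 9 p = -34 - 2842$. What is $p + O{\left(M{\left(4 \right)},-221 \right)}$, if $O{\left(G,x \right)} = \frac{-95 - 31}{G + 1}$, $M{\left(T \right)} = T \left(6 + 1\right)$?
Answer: $\frac{82270}{261} \approx 315.21$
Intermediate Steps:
$M{\left(T \right)} = 7 T$ ($M{\left(T \right)} = T 7 = 7 T$)
$O{\left(G,x \right)} = - \frac{126}{1 + G}$
$p = \frac{2876}{9}$ ($p = - \frac{-34 - 2842}{9} = \left(- \frac{1}{9}\right) \left(-2876\right) = \frac{2876}{9} \approx 319.56$)
$p + O{\left(M{\left(4 \right)},-221 \right)} = \frac{2876}{9} - \frac{126}{1 + 7 \cdot 4} = \frac{2876}{9} - \frac{126}{1 + 28} = \frac{2876}{9} - \frac{126}{29} = \frac{82270}{261}$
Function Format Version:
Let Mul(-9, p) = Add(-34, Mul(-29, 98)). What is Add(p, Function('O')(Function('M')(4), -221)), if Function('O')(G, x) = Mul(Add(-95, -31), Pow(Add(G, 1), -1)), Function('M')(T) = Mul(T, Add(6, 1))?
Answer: Rational(82270, 261) ≈ 315.21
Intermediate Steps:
Function('M')(T) = Mul(7, T) (Function('M')(T) = Mul(T, 7) = Mul(7, T))
Function('O')(G, x) = Mul(-126, Pow(Add(1, G), -1))
p = Rational(2876, 9) (p = Mul(Rational(-1, 9), Add(-34, Mul(-29, 98))) = Mul(Rational(-1, 9), Add(-34, -2842)) = Mul(Rational(-1, 9), -2876) = Rational(2876, 9) ≈ 319.56)
Add(p, Function('O')(Function('M')(4), -221)) = Add(Rational(2876, 9), Mul(-126, Pow(Add(1, Mul(7, 4)), -1))) = Add(Rational(2876, 9), Mul(-126, Pow(Add(1, 28), -1))) = Add(Rational(2876, 9), Mul(-126, Pow(29, -1))) = Add(Rational(2876, 9), Mul(-126, Rational(1, 29))) = Add(Rational(2876, 9), Rational(-126, 29)) = Rational(82270, 261)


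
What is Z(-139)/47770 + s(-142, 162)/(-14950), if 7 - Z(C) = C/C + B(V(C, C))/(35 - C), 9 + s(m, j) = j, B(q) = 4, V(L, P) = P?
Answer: -62809247/6213205050 ≈ -0.010109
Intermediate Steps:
s(m, j) = -9 + j
Z(C) = 6 - 4/(35 - C) (Z(C) = 7 - (C/C + 4/(35 - C)) = 7 - (1 + 4/(35 - C)) = 7 + (-1 - 4/(35 - C)) = 6 - 4/(35 - C))
Z(-139)/47770 + s(-142, 162)/(-14950) = (2*(-103 + 3*(-139))/(-35 - 139))/47770 + (-9 + 162)/(-14950) = (2*(-103 - 417)/(-174))*(1/47770) + 153*(-1/14950) = (2*(-1/174)*(-520))*(1/47770) - 153/14950 = (520/87)*(1/47770) - 153/14950 = 52/415599 - 153/14950 = -62809247/6213205050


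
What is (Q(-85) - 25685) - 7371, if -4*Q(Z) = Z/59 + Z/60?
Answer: -93612569/2832 ≈ -33055.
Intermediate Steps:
Q(Z) = -119*Z/14160 (Q(Z) = -(Z/59 + Z/60)/4 = -119*Z/14160)
(Q(-85) - 25685) - 7371 = (-119/14160*(-85) - 25685) - 7371 = (2023/2832 - 25685) - 7371 = -72737897/2832 - 7371 = -93612569/2832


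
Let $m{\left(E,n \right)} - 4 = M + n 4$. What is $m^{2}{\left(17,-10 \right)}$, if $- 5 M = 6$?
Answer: $\frac{34596}{25} \approx 1383.8$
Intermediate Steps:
$M = - \frac{6}{5}$ ($M = \left(- \frac{1}{5}\right) 6 = - \frac{6}{5} \approx -1.2$)
$m{\left(E,n \right)} = \frac{14}{5} + 4 n$ ($m{\left(E,n \right)} = 4 + \left(- \frac{6}{5} + n 4\right) = 4 + \left(- \frac{6}{5} + 4 n\right) = \frac{14}{5} + 4 n$)
$m^{2}{\left(17,-10 \right)} = \left(\frac{14}{5} + 4 \left(-10\right)\right)^{2} = \left(\frac{14}{5} - 40\right)^{2} = \left(- \frac{186}{5}\right)^{2} = \frac{34596}{25}$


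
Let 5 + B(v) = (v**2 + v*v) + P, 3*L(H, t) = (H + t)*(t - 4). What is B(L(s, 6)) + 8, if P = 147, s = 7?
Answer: 2702/9 ≈ 300.22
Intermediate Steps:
L(H, t) = (-4 + t)*(H + t)/3 (L(H, t) = ((H + t)*(t - 4))/3 = ((H + t)*(-4 + t))/3 = ((-4 + t)*(H + t))/3 = (-4 + t)*(H + t)/3)
B(v) = 142 + 2*v**2 (B(v) = -5 + ((v**2 + v*v) + 147) = -5 + ((v**2 + v**2) + 147) = -5 + (2*v**2 + 147) = -5 + (147 + 2*v**2) = 142 + 2*v**2)
B(L(s, 6)) + 8 = (142 + 2*(-4/3*7 - 4/3*6 + (1/3)*6**2 + (1/3)*7*6)**2) + 8 = (142 + 2*(-28/3 - 8 + (1/3)*36 + 14)**2) + 8 = (142 + 2*(-28/3 - 8 + 12 + 14)**2) + 8 = (142 + 2*(26/3)**2) + 8 = (142 + 2*(676/9)) + 8 = (142 + 1352/9) + 8 = 2630/9 + 8 = 2702/9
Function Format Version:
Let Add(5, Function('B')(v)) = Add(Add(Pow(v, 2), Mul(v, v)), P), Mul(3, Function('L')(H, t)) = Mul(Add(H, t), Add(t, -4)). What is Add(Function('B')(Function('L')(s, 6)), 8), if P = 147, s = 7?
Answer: Rational(2702, 9) ≈ 300.22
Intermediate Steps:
Function('L')(H, t) = Mul(Rational(1, 3), Add(-4, t), Add(H, t)) (Function('L')(H, t) = Mul(Rational(1, 3), Mul(Add(H, t), Add(t, -4))) = Mul(Rational(1, 3), Mul(Add(H, t), Add(-4, t))) = Mul(Rational(1, 3), Mul(Add(-4, t), Add(H, t))) = Mul(Rational(1, 3), Add(-4, t), Add(H, t)))
Function('B')(v) = Add(142, Mul(2, Pow(v, 2))) (Function('B')(v) = Add(-5, Add(Add(Pow(v, 2), Mul(v, v)), 147)) = Add(-5, Add(Add(Pow(v, 2), Pow(v, 2)), 147)) = Add(-5, Add(Mul(2, Pow(v, 2)), 147)) = Add(-5, Add(147, Mul(2, Pow(v, 2)))) = Add(142, Mul(2, Pow(v, 2))))
Add(Function('B')(Function('L')(s, 6)), 8) = Add(Add(142, Mul(2, Pow(Add(Mul(Rational(-4, 3), 7), Mul(Rational(-4, 3), 6), Mul(Rational(1, 3), Pow(6, 2)), Mul(Rational(1, 3), 7, 6)), 2))), 8) = Add(Add(142, Mul(2, Pow(Add(Rational(-28, 3), -8, Mul(Rational(1, 3), 36), 14), 2))), 8) = Add(Add(142, Mul(2, Pow(Add(Rational(-28, 3), -8, 12, 14), 2))), 8) = Add(Add(142, Mul(2, Pow(Rational(26, 3), 2))), 8) = Add(Add(142, Mul(2, Rational(676, 9))), 8) = Add(Add(142, Rational(1352, 9)), 8) = Add(Rational(2630, 9), 8) = Rational(2702, 9)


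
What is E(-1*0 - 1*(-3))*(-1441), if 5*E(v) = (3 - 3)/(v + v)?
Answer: 0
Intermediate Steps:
E(v) = 0 (E(v) = ((3 - 3)/(v + v))/5 = (0/((2*v)))/5 = (0*(1/(2*v)))/5 = (⅕)*0 = 0)
E(-1*0 - 1*(-3))*(-1441) = 0*(-1441) = 0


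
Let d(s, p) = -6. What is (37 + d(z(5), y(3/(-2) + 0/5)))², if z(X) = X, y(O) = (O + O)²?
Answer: 961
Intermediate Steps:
y(O) = 4*O² (y(O) = (2*O)² = 4*O²)
(37 + d(z(5), y(3/(-2) + 0/5)))² = (37 - 6)² = 31² = 961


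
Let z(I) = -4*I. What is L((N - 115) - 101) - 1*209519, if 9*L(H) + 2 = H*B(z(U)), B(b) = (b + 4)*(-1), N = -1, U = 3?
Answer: -1887409/9 ≈ -2.0971e+5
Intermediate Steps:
B(b) = -4 - b (B(b) = (4 + b)*(-1) = -4 - b)
L(H) = -2/9 + 8*H/9 (L(H) = -2/9 + (H*(-4 - (-4)*3))/9 = -2/9 + (H*(-4 - 1*(-12)))/9 = -2/9 + (H*(-4 + 12))/9 = -2/9 + (H*8)/9 = -2/9 + (8*H)/9 = -2/9 + 8*H/9)
L((N - 115) - 101) - 1*209519 = (-2/9 + 8*((-1 - 115) - 101)/9) - 1*209519 = (-2/9 + 8*(-116 - 101)/9) - 209519 = (-2/9 + (8/9)*(-217)) - 209519 = (-2/9 - 1736/9) - 209519 = -1738/9 - 209519 = -1887409/9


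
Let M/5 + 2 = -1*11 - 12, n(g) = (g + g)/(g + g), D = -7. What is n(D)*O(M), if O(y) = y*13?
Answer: -1625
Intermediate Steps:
n(g) = 1 (n(g) = (2*g)/((2*g)) = (2*g)*(1/(2*g)) = 1)
M = -125 (M = -10 + 5*(-1*11 - 12) = -10 + 5*(-11 - 12) = -10 + 5*(-23) = -10 - 115 = -125)
O(y) = 13*y
n(D)*O(M) = 1*(13*(-125)) = 1*(-1625) = -1625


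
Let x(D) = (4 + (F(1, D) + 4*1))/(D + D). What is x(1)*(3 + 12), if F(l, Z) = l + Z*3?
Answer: 90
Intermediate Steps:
F(l, Z) = l + 3*Z
x(D) = (9 + 3*D)/(2*D) (x(D) = (4 + ((1 + 3*D) + 4*1))/(D + D) = (4 + ((1 + 3*D) + 4))/((2*D)) = (4 + (5 + 3*D))*(1/(2*D)) = (9 + 3*D)*(1/(2*D)) = (9 + 3*D)/(2*D))
x(1)*(3 + 12) = ((3/2)*(3 + 1)/1)*(3 + 12) = ((3/2)*1*4)*15 = 6*15 = 90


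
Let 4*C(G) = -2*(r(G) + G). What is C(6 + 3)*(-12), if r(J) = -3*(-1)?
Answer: 72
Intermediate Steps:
r(J) = 3
C(G) = -3/2 - G/2 (C(G) = (-2*(3 + G))/4 = (-6 - 2*G)/4 = -3/2 - G/2)
C(6 + 3)*(-12) = (-3/2 - (6 + 3)/2)*(-12) = (-3/2 - ½*9)*(-12) = (-3/2 - 9/2)*(-12) = -6*(-12) = 72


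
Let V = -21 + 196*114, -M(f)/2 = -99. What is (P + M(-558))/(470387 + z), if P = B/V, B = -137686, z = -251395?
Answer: 1070567/1222139604 ≈ 0.00087598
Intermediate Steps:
M(f) = 198 (M(f) = -2*(-99) = 198)
V = 22323 (V = -21 + 22344 = 22323)
P = -137686/22323 ≈ -6.1679
(P + M(-558))/(470387 + z) = (-137686/22323 + 198)/(470387 - 251395) = (4282268/22323)/218992 = (4282268/22323)*(1/218992) = 1070567/1222139604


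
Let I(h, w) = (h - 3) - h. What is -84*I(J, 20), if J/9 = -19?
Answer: 252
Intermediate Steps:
J = -171 (J = 9*(-19) = -171)
I(h, w) = -3 (I(h, w) = (-3 + h) - h = -3)
-84*I(J, 20) = -84*(-3) = 252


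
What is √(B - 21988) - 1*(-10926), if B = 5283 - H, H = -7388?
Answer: 10926 + 11*I*√77 ≈ 10926.0 + 96.525*I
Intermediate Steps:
B = 12671 (B = 5283 - 1*(-7388) = 5283 + 7388 = 12671)
√(B - 21988) - 1*(-10926) = √(12671 - 21988) - 1*(-10926) = √(-9317) + 10926 = 11*I*√77 + 10926 = 10926 + 11*I*√77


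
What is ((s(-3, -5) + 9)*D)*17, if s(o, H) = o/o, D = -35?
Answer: -5950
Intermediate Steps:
s(o, H) = 1
((s(-3, -5) + 9)*D)*17 = ((1 + 9)*(-35))*17 = (10*(-35))*17 = -350*17 = -5950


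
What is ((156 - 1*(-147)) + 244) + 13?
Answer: 560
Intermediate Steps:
((156 - 1*(-147)) + 244) + 13 = ((156 + 147) + 244) + 13 = (303 + 244) + 13 = 547 + 13 = 560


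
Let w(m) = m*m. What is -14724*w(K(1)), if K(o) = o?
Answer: -14724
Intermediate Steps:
w(m) = m²
-14724*w(K(1)) = -14724*1² = -14724*1 = -14724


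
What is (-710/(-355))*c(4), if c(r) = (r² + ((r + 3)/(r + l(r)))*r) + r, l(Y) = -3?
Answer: 96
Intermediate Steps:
c(r) = r + r² + r*(3 + r)/(-3 + r) (c(r) = (r² + ((r + 3)/(r - 3))*r) + r = (r² + ((3 + r)/(-3 + r))*r) + r = (r² + r*(3 + r)/(-3 + r)) + r = r + r² + r*(3 + r)/(-3 + r))
(-710/(-355))*c(4) = (-710/(-355))*(4²*(-1 + 4)/(-3 + 4)) = (-710*(-1/355))*(16*3/1) = 2*(16*1*3) = 2*48 = 96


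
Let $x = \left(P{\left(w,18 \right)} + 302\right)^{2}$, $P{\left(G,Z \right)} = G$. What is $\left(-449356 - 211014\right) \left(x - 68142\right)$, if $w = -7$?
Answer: $-12469766710$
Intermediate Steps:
$x = 87025$ ($x = \left(-7 + 302\right)^{2} = 295^{2} = 87025$)
$\left(-449356 - 211014\right) \left(x - 68142\right) = \left(-449356 - 211014\right) \left(87025 - 68142\right) = \left(-660370\right) 18883 = -12469766710$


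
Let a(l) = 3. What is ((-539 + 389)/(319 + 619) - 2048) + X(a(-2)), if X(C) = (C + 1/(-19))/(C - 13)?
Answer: -91268897/44555 ≈ -2048.5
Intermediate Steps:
X(C) = (-1/19 + C)/(-13 + C) (X(C) = (C - 1/19)/(-13 + C) = (-1/19 + C)/(-13 + C))
((-539 + 389)/(319 + 619) - 2048) + X(a(-2)) = ((-539 + 389)/(319 + 619) - 2048) + (-1/19 + 3)/(-13 + 3) = (-150/938 - 2048) + (56/19)/(-10) = (-150*1/938 - 2048) - ⅒*56/19 = (-75/469 - 2048) - 28/95 = -960587/469 - 28/95 = -91268897/44555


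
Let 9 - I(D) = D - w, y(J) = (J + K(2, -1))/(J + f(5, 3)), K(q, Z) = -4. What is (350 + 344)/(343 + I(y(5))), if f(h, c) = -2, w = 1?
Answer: 1041/529 ≈ 1.9679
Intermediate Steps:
y(J) = (-4 + J)/(-2 + J) (y(J) = (J - 4)/(J - 2) = (-4 + J)/(-2 + J))
I(D) = 10 - D (I(D) = 9 - (D - 1*1) = 9 - (D - 1) = 9 - (-1 + D) = 9 + (1 - D) = 10 - D)
(350 + 344)/(343 + I(y(5))) = (350 + 344)/(343 + (10 - (-4 + 5)/(-2 + 5))) = 694/(343 + (10 - 1/3)) = 694/(343 + (10 - 1*⅓)) = 694/(343 + (10 - ⅓)) = 694/(343 + 29/3) = 694/(1058/3) = 694*(3/1058) = 1041/529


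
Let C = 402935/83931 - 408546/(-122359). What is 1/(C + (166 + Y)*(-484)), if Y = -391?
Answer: 10269713229/1118455363036091 ≈ 9.1821e-6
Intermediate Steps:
C = 83592397991/10269713229 (C = 402935*(1/83931) - 408546*(-1/122359) = 402935/83931 + 408546/122359 = 83592397991/10269713229 ≈ 8.1397)
1/(C + (166 + Y)*(-484)) = 1/(83592397991/10269713229 + (166 - 391)*(-484)) = 1/(83592397991/10269713229 - 225*(-484)) = 1/(83592397991/10269713229 + 108900) = 1/(1118455363036091/10269713229) = 10269713229/1118455363036091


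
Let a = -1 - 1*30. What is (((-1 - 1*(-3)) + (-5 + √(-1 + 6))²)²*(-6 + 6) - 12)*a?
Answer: 372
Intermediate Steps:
a = -31 (a = -1 - 30 = -31)
(((-1 - 1*(-3)) + (-5 + √(-1 + 6))²)²*(-6 + 6) - 12)*a = (((-1 - 1*(-3)) + (-5 + √(-1 + 6))²)²*(-6 + 6) - 12)*(-31) = (((-1 + 3) + (-5 + √5)²)²*0 - 12)*(-31) = ((2 + (-5 + √5)²)²*0 - 12)*(-31) = (0 - 12)*(-31) = -12*(-31) = 372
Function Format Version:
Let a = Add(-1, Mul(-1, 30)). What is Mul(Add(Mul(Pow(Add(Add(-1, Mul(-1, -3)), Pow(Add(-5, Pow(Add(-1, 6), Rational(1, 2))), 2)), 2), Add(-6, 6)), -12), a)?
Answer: 372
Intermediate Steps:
a = -31 (a = Add(-1, -30) = -31)
Mul(Add(Mul(Pow(Add(Add(-1, Mul(-1, -3)), Pow(Add(-5, Pow(Add(-1, 6), Rational(1, 2))), 2)), 2), Add(-6, 6)), -12), a) = Mul(Add(Mul(Pow(Add(Add(-1, Mul(-1, -3)), Pow(Add(-5, Pow(Add(-1, 6), Rational(1, 2))), 2)), 2), Add(-6, 6)), -12), -31) = Mul(Add(Mul(Pow(Add(Add(-1, 3), Pow(Add(-5, Pow(5, Rational(1, 2))), 2)), 2), 0), -12), -31) = Mul(Add(Mul(Pow(Add(2, Pow(Add(-5, Pow(5, Rational(1, 2))), 2)), 2), 0), -12), -31) = Mul(Add(0, -12), -31) = Mul(-12, -31) = 372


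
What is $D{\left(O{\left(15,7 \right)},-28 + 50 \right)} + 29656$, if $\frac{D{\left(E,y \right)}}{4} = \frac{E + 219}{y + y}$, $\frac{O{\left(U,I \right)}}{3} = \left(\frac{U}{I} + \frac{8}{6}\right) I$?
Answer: $\frac{326508}{11} \approx 29683.0$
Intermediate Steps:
$O{\left(U,I \right)} = 3 I \left(\frac{4}{3} + \frac{U}{I}\right)$ ($O{\left(U,I \right)} = 3 \left(\frac{U}{I} + \frac{8}{6}\right) I = 3 \left(\frac{U}{I} + 8 \cdot \frac{1}{6}\right) I = 3 \left(\frac{U}{I} + \frac{4}{3}\right) I = 3 \left(\frac{4}{3} + \frac{U}{I}\right) I = 3 I \left(\frac{4}{3} + \frac{U}{I}\right)$)
$D{\left(E,y \right)} = \frac{2 \left(219 + E\right)}{y}$ ($D{\left(E,y \right)} = 4 \frac{E + 219}{y + y} = 4 \frac{219 + E}{2 y} = \frac{2 \left(219 + E\right)}{y}$)
$D{\left(O{\left(15,7 \right)},-28 + 50 \right)} + 29656 = \frac{2 \left(219 + \left(3 \cdot 15 + 4 \cdot 7\right)\right)}{-28 + 50} + 29656 = \frac{2 \left(219 + \left(45 + 28\right)\right)}{22} + 29656 = 2 \cdot \frac{1}{22} \left(219 + 73\right) + 29656 = 2 \cdot \frac{1}{22} \cdot 292 + 29656 = \frac{292}{11} + 29656 = \frac{326508}{11}$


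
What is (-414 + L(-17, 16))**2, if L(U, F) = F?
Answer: 158404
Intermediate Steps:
(-414 + L(-17, 16))**2 = (-414 + 16)**2 = (-398)**2 = 158404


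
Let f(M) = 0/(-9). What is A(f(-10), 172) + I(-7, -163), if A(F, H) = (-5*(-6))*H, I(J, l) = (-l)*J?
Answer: 4019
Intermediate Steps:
f(M) = 0 (f(M) = 0*(-⅑) = 0)
I(J, l) = -J*l
A(F, H) = 30*H
A(f(-10), 172) + I(-7, -163) = 30*172 - 1*(-7)*(-163) = 5160 - 1141 = 4019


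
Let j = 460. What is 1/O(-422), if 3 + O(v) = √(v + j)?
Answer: 3/29 + √38/29 ≈ 0.31601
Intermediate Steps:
O(v) = -3 + √(460 + v) (O(v) = -3 + √(v + 460) = -3 + √(460 + v))
1/O(-422) = 1/(-3 + √(460 - 422)) = 1/(-3 + √38)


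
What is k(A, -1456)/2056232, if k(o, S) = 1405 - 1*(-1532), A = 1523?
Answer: 2937/2056232 ≈ 0.0014283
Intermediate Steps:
k(o, S) = 2937 (k(o, S) = 1405 + 1532 = 2937)
k(A, -1456)/2056232 = 2937/2056232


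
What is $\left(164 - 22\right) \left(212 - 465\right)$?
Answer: $-35926$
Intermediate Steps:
$\left(164 - 22\right) \left(212 - 465\right) = 142 \left(-253\right) = -35926$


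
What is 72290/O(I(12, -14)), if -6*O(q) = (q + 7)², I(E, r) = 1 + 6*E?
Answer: -21687/320 ≈ -67.772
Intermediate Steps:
O(q) = -(7 + q)²/6 (O(q) = -(q + 7)²/6 = -(7 + q)²/6)
72290/O(I(12, -14)) = 72290/((-(7 + (1 + 6*12))²/6)) = 72290/((-(7 + (1 + 72))²/6)) = 72290/((-(7 + 73)²/6)) = 72290/((-⅙*80²)) = 72290/((-⅙*6400)) = 72290/(-3200/3) = 72290*(-3/3200) = -21687/320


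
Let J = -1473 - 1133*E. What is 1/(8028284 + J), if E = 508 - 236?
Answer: 1/7718635 ≈ 1.2956e-7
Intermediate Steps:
E = 272
J = -309649 (J = -1473 - 1133*272 = -1473 - 308176 = -309649)
1/(8028284 + J) = 1/(8028284 - 309649) = 1/7718635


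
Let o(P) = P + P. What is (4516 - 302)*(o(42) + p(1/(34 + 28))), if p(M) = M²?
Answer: 680343979/1922 ≈ 3.5398e+5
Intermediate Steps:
o(P) = 2*P
(4516 - 302)*(o(42) + p(1/(34 + 28))) = (4516 - 302)*(2*42 + (1/(34 + 28))²) = 4214*(84 + (1/62)²) = 4214*(84 + 1/3844) = 4214*(322897/3844) = 680343979/1922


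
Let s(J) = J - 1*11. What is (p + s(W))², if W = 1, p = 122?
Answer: 12544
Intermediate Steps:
s(J) = -11 + J (s(J) = J - 11 = -11 + J)
(p + s(W))² = (122 + (-11 + 1))² = (122 - 10)² = 112² = 12544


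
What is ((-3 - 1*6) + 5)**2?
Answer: 16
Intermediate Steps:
((-3 - 1*6) + 5)**2 = ((-3 - 6) + 5)**2 = (-9 + 5)**2 = (-4)**2 = 16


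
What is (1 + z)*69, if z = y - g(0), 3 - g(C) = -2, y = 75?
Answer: 4899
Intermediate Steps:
g(C) = 5 (g(C) = 3 - 1*(-2) = 3 + 2 = 5)
z = 70 (z = 75 - 1*5 = 75 - 5 = 70)
(1 + z)*69 = (1 + 70)*69 = 71*69 = 4899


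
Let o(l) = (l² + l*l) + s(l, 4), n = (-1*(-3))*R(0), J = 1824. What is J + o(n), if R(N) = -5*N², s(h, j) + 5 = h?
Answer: 1819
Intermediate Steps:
s(h, j) = -5 + h
n = 0 (n = (-1*(-3))*(-5*0²) = 3*(-5*0) = 3*0 = 0)
o(l) = -5 + l + 2*l² (o(l) = (l² + l*l) + (-5 + l) = (l² + l²) + (-5 + l) = 2*l² + (-5 + l) = -5 + l + 2*l²)
J + o(n) = 1824 + (-5 + 0 + 2*0²) = 1824 + (-5 + 0 + 2*0) = 1824 + (-5 + 0 + 0) = 1824 - 5 = 1819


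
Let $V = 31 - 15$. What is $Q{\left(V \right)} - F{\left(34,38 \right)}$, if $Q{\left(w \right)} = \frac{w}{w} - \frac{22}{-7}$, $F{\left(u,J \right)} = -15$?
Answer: $\frac{134}{7} \approx 19.143$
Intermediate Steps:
$V = 16$ ($V = 31 - 15 = 16$)
$Q{\left(w \right)} = \frac{29}{7}$ ($Q{\left(w \right)} = 1 - - \frac{22}{7} = 1 + \frac{22}{7} = \frac{29}{7}$)
$Q{\left(V \right)} - F{\left(34,38 \right)} = \frac{29}{7} - -15 = \frac{29}{7} + 15 = \frac{134}{7}$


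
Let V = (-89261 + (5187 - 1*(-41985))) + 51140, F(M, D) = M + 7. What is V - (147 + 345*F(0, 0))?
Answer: 6489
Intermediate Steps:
F(M, D) = 7 + M
V = 9051 (V = (-89261 + (5187 + 41985)) + 51140 = (-89261 + 47172) + 51140 = -42089 + 51140 = 9051)
V - (147 + 345*F(0, 0)) = 9051 - (147 + 345*(7 + 0)) = 9051 - (147 + 345*7) = 9051 - (147 + 2415) = 9051 - 1*2562 = 9051 - 2562 = 6489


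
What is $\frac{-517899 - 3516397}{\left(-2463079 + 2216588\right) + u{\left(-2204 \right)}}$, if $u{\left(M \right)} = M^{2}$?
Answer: $- \frac{4034296}{4611125} \approx -0.8749$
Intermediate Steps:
$\frac{-517899 - 3516397}{\left(-2463079 + 2216588\right) + u{\left(-2204 \right)}} = \frac{-517899 - 3516397}{\left(-2463079 + 2216588\right) + \left(-2204\right)^{2}} = - \frac{4034296}{-246491 + 4857616} = - \frac{4034296}{4611125}$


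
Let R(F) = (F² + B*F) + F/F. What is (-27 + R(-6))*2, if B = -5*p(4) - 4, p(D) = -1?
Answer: 8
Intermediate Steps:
B = 1 (B = -5*(-1) - 4 = 5 - 4 = 1)
R(F) = 1 + F + F² (R(F) = (F² + 1*F) + F/F = (F² + F) + 1 = (F + F²) + 1 = 1 + F + F²)
(-27 + R(-6))*2 = (-27 + (1 - 6 + (-6)²))*2 = (-27 + (1 - 6 + 36))*2 = (-27 + 31)*2 = 4*2 = 8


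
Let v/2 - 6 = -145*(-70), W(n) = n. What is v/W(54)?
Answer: 10156/27 ≈ 376.15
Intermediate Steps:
v = 20312 (v = 12 + 2*(-145*(-70)) = 12 + 2*10150 = 12 + 20300 = 20312)
v/W(54) = 20312/54 = 20312*(1/54) = 10156/27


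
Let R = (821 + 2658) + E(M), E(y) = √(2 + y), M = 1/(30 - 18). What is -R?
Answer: -3479 - 5*√3/6 ≈ -3480.4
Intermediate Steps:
M = 1/12 ≈ 0.083333
R = 3479 + 5*√3/6 (R = (821 + 2658) + √(2 + 1/12) = 3479 + √(25/12) = 3479 + 5*√3/6 ≈ 3480.4)
-R = -(3479 + 5*√3/6) = -3479 - 5*√3/6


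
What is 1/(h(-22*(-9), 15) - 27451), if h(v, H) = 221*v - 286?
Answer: 1/16021 ≈ 6.2418e-5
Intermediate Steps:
h(v, H) = -286 + 221*v
1/(h(-22*(-9), 15) - 27451) = 1/((-286 + 221*(-22*(-9))) - 27451) = 1/((-286 + 221*198) - 27451) = 1/((-286 + 43758) - 27451) = 1/(43472 - 27451) = 1/16021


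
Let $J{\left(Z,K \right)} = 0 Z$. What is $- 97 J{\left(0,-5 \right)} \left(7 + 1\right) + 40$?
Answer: $40$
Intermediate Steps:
$J{\left(Z,K \right)} = 0$
$- 97 J{\left(0,-5 \right)} \left(7 + 1\right) + 40 = - 97 \cdot 0 \left(7 + 1\right) + 40 = - 97 \cdot 0 \cdot 8 + 40 = \left(-97\right) 0 + 40 = 0 + 40 = 40$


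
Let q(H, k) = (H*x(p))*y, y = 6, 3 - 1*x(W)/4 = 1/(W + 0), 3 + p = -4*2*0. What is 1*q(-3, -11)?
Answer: -240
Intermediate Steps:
p = -3 (p = -3 - 4*2*0 = -3 - 8*0 = -3 + 0 = -3)
x(W) = 12 - 4/W (x(W) = 12 - 4/(W + 0) = 12 - 4/W)
q(H, k) = 80*H (q(H, k) = (H*(12 - 4/(-3)))*6 = (H*(12 - 4*(-1/3)))*6 = (H*(12 + 4/3))*6 = (H*(40/3))*6 = (40*H/3)*6 = 80*H)
1*q(-3, -11) = 1*(80*(-3)) = 1*(-240) = -240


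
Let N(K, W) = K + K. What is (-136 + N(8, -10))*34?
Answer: -4080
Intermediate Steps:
N(K, W) = 2*K
(-136 + N(8, -10))*34 = (-136 + 2*8)*34 = (-136 + 16)*34 = -120*34 = -4080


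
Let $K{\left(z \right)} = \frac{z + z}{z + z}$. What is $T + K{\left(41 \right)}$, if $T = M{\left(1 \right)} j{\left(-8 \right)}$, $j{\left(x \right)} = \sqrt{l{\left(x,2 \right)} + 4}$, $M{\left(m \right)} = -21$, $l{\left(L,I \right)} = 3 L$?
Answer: $1 - 42 i \sqrt{5} \approx 1.0 - 93.915 i$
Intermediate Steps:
$K{\left(z \right)} = 1$ ($K{\left(z \right)} = \frac{2 z}{2 z} = 2 z \frac{1}{2 z} = 1$)
$j{\left(x \right)} = \sqrt{4 + 3 x}$ ($j{\left(x \right)} = \sqrt{3 x + 4} = \sqrt{4 + 3 x}$)
$T = - 42 i \sqrt{5}$ ($T = - 21 \sqrt{4 + 3 \left(-8\right)} = - 21 \sqrt{4 - 24} = - 21 \sqrt{-20} = - 21 \cdot 2 i \sqrt{5} = - 42 i \sqrt{5} \approx - 93.915 i$)
$T + K{\left(41 \right)} = - 42 i \sqrt{5} + 1 = 1 - 42 i \sqrt{5}$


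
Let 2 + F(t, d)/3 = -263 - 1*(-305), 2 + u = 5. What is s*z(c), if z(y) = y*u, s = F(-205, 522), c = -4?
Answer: -1440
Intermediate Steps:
u = 3 (u = -2 + 5 = 3)
F(t, d) = 120 (F(t, d) = -6 + 3*(-263 - 1*(-305)) = -6 + 3*(-263 + 305) = -6 + 3*42 = -6 + 126 = 120)
s = 120
z(y) = 3*y (z(y) = y*3 = 3*y)
s*z(c) = 120*(3*(-4)) = 120*(-12) = -1440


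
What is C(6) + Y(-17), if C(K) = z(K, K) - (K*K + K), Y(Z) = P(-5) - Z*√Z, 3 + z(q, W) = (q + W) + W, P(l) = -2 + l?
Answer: -34 + 17*I*√17 ≈ -34.0 + 70.093*I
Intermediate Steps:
z(q, W) = -3 + q + 2*W (z(q, W) = -3 + ((q + W) + W) = -3 + ((W + q) + W) = -3 + (q + 2*W) = -3 + q + 2*W)
Y(Z) = -7 - Z^(3/2) (Y(Z) = (-2 - 5) - Z*√Z = -7 - Z^(3/2))
C(K) = -3 - K² + 2*K (C(K) = (-3 + K + 2*K) - (K*K + K) = (-3 + 3*K) - (K² + K) = (-3 + 3*K) - (K + K²) = (-3 + 3*K) + (-K - K²) = -3 - K² + 2*K)
C(6) + Y(-17) = (-3 - 1*6² + 2*6) + (-7 - (-17)^(3/2)) = (-3 - 1*36 + 12) + (-7 - (-17)*I*√17) = (-3 - 36 + 12) + (-7 + 17*I*√17) = -27 + (-7 + 17*I*√17) = -34 + 17*I*√17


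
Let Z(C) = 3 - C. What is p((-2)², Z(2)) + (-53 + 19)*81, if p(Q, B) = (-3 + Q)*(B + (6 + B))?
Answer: -2746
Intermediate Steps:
p(Q, B) = (-3 + Q)*(6 + 2*B)
p((-2)², Z(2)) + (-53 + 19)*81 = (-18 - 6*(3 - 1*2) + 6*(-2)² + 2*(3 - 1*2)*(-2)²) + (-53 + 19)*81 = (-18 - 6*(3 - 2) + 6*4 + 2*(3 - 2)*4) - 34*81 = (-18 - 6*1 + 24 + 2*1*4) - 2754 = (-18 - 6 + 24 + 8) - 2754 = 8 - 2754 = -2746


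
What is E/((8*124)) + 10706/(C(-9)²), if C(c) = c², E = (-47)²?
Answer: 25113601/6508512 ≈ 3.8586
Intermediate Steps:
E = 2209
E/((8*124)) + 10706/(C(-9)²) = 2209/((8*124)) + 10706/(((-9)²)²) = 2209/992 + 10706/(81²) = 2209*(1/992) + 10706/6561 = 2209/992 + 10706*(1/6561) = 2209/992 + 10706/6561 = 25113601/6508512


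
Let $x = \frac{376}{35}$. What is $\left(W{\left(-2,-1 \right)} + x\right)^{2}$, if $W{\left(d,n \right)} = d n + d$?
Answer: $\frac{141376}{1225} \approx 115.41$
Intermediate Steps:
$W{\left(d,n \right)} = d + d n$
$x = \frac{376}{35}$ ($x = 376 \cdot \frac{1}{35} = \frac{376}{35} \approx 10.743$)
$\left(W{\left(-2,-1 \right)} + x\right)^{2} = \left(- 2 \left(1 - 1\right) + \frac{376}{35}\right)^{2} = \left(\left(-2\right) 0 + \frac{376}{35}\right)^{2} = \left(0 + \frac{376}{35}\right)^{2} = \left(\frac{376}{35}\right)^{2} = \frac{141376}{1225}$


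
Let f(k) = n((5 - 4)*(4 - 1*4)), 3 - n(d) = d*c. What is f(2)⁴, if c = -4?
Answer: 81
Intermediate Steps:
n(d) = 3 + 4*d (n(d) = 3 - d*(-4) = 3 - (-4)*d = 3 + 4*d)
f(k) = 3 (f(k) = 3 + 4*((5 - 4)*(4 - 1*4)) = 3 + 4*(1*(4 - 4)) = 3 + 4*(1*0) = 3 + 4*0 = 3 + 0 = 3)
f(2)⁴ = 3⁴ = 81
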